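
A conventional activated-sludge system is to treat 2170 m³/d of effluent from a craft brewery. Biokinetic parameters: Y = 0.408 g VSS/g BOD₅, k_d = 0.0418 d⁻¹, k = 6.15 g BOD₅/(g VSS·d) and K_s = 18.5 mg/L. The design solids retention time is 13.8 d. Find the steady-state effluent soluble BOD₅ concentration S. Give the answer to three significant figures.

S ≈ 0.883 mg/L

From the Monod/SRT balance for a CMAS, S = K_s·(1+k_d θ_c)/[θ_c·(Y k − k_d) − 1] = 18.5 × (1 + 0.0418 × 13.8) / [13.8 × (0.408 × 6.15 − 0.0418) − 1] = 29.17 / 33.05 = 0.8826 mg/L.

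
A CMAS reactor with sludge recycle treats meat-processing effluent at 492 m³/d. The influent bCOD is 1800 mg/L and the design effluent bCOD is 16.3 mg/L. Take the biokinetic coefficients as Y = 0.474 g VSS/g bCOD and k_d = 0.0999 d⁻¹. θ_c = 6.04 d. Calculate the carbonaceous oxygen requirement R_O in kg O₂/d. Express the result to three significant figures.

Correct the yield for decay: Y_obs = Y/(1 + k_d θ_c) = 0.474 / (1 + 0.0999 × 6.04) = 0.474 / 1.603 = 0.2956.
ΔS = 1800 − 16.3 = 1784 mg/L, so the substrate removal rate is 492 × 1784/1000 = 877.6 kg bCOD/d.
Net sludge production P_X = 0.2956 × 877.6 = 259.4 kg VSS/d.
R_O = Q·(S₀ − S) − 1.42·P_X = 877.6 − 1.42 × 259.4 = 509.2 kg O₂/d.

R_O ≈ 509 kg O₂/d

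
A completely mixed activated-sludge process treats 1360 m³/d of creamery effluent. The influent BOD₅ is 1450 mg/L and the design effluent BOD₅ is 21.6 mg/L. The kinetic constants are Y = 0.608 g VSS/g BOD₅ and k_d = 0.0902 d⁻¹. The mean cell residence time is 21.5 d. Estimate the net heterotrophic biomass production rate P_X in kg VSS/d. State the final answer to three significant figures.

The observed yield is Y_obs = Y/(1 + k_d·θ_c) = 0.608 / (1 + 0.0902 × 21.5) = 0.608 / 2.939 = 0.2069 g VSS per g BOD₅ removed.
Q·(S₀ − S) = 1360 × (1450 − 21.6) × 10⁻³ = 1943 kg/d removed.
So the net sludge growth is P_X = 0.2069 × 1943 = 401.8 kg VSS/d.

P_X ≈ 402 kg VSS/d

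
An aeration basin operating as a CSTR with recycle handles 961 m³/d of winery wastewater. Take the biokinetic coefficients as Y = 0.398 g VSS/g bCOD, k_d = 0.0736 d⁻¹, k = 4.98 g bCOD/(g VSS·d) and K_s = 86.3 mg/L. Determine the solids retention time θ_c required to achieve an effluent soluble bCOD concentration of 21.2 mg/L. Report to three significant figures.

At the target effluent, Y k S/(K_s+S) = 0.398×4.98×21.2/107.5 = 0.3909 d⁻¹.
θ_c = 1/(μ − k_d) = 1/(0.3909 − 0.0736) = 1/0.3173 = 3.152 d.

θ_c ≈ 3.15 d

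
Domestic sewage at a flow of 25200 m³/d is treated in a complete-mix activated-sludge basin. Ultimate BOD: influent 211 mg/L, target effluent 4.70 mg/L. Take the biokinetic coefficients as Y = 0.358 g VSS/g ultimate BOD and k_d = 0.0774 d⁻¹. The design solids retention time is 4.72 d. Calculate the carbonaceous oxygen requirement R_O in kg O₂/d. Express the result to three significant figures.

Observed yield with endogenous decay: Y_obs = Y / (1 + k_d·θ_c) = 0.358 / (1 + 0.0774 × 4.72) = 0.358 / 1.365 = 0.2622 g VSS/g ultimate BOD.
Mass of ultimate BOD removed per day: Q(S₀ − S) = 25200 × 206.3 g/m³ = 5199 kg/d.
P_X = Y_obs·Q·(S₀ − S) = 0.2622 × 5199 = 1363 kg VSS/d.
R_O = Q·ΔS − 1.42 P_X = 5199 − 1936 = 3263 kg O₂/d.

R_O ≈ 3260 kg O₂/d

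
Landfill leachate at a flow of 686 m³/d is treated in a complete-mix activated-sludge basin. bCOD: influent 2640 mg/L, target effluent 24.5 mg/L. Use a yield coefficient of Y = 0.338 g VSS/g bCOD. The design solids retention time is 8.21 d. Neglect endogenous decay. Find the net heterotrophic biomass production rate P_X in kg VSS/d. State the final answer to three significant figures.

P_X ≈ 606 kg VSS/d

Since k_d ≈ 0, Y_obs = Y = 0.338 g VSS/g bCOD.
Substrate removed = Q·(S₀ − S) = 686 m³/d × (2640 − 24.5) g/m³ = 1.79×10^6 g/d = 1794 kg/d.
P_X = Y_obs · Q(S₀ − S) = 0.3380 × 1794 = 606.5 kg VSS/d.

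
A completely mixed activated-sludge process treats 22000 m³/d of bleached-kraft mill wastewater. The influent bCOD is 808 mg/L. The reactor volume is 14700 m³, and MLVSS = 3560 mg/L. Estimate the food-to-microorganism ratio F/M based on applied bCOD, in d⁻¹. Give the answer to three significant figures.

F/M ≈ 0.340 d⁻¹

F/M = applied load / biomass = Q·S₀/(V·X) = 22000 × 808 / (14700 × 3560) = 0.3397 d⁻¹.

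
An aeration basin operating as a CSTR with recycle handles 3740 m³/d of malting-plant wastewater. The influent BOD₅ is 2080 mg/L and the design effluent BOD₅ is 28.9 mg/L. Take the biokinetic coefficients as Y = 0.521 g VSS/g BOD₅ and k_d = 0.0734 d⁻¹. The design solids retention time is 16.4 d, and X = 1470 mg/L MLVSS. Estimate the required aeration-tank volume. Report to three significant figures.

Rearranging the biomass balance for a CMAS with decay, V = Y·Q·ΔS·θ_c / [X·(1+k_d θ_c)] = 0.521 × 3740 × (2080 − 28.9) × 16.4 / [1470 × (1 + 0.0734 × 16.4)] = 6.55×10^7 / 3240 = 20233 m³.

V ≈ 20200 m³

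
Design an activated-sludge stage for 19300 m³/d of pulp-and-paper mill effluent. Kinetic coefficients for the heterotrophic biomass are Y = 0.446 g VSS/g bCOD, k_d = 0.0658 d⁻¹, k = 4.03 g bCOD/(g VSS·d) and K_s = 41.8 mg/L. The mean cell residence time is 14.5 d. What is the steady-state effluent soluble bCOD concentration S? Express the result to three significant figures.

S ≈ 3.39 mg/L

From the Monod/SRT balance for a CMAS, S = K_s·(1+k_d θ_c)/[θ_c·(Y k − k_d) − 1] = 41.8 × (1 + 0.0658 × 14.5) / [14.5 × (0.446 × 4.03 − 0.0658) − 1] = 81.68 / 24.11 = 3.388 mg/L.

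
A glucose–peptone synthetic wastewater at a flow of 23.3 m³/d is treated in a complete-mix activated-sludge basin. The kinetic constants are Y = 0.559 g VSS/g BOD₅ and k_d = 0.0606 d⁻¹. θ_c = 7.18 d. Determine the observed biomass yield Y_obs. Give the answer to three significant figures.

Y_obs = Y / (1 + k_d θ_c) = 0.559 / (1 + 0.0606 × 7.18) = 0.559 / 1.435 = 0.3895.

Y_obs ≈ 0.390 g VSS/g BOD₅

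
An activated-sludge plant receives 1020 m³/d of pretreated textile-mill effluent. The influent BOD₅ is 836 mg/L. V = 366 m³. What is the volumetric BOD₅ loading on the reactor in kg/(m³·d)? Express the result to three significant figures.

L_v = Q S₀ / V = 1020 × 836 × 10⁻³ / 366.0 = 2.330 kg/(m³·d).

L_v ≈ 2.33 kg BOD₅/(m³·d)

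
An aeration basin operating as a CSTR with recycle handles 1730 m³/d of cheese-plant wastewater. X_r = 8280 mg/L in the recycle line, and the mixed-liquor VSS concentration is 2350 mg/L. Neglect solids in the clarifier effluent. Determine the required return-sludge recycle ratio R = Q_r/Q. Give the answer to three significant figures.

R = Q_r/Q = X/(X_r − X) = 2350 / (8280 − 2350) = 0.3963.

R ≈ 0.396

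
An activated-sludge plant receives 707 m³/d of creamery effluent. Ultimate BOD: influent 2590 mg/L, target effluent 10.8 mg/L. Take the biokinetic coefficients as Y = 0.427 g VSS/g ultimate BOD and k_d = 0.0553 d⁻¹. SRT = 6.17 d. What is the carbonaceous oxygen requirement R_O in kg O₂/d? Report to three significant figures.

R_O ≈ 999 kg O₂/d

The observed yield is Y_obs = Y/(1 + k_d·θ_c) = 0.427 / (1 + 0.0553 × 6.17) = 0.427 / 1.341 = 0.3184 g VSS per g ultimate BOD removed.
Q·(S₀ − S) = 707 × (2590 − 10.8) × 10⁻³ = 1823 kg/d removed.
Biomass synthesised: P_X = Y_obs × 1823 = 580.5 kg VSS/d.
Carbonaceous O₂ demand = substrate oxidised − cell-mass equivalent = 1823 − 1.42 × 580.5 = 999.1 kg O₂/d.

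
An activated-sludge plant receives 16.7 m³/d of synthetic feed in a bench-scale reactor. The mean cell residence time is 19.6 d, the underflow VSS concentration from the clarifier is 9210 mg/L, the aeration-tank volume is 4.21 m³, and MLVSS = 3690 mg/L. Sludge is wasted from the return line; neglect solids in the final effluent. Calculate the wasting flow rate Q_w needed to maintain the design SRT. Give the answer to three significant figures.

Q_w ≈ 0.0861 m³/d

θ_c = V·X/(Q_w·X_r) when wasting from the recycle, so Q_w = V·X/(θ_c·X_r) = 4.210 × 3690 / (19.6 × 9210) = 0.08606 m³/d.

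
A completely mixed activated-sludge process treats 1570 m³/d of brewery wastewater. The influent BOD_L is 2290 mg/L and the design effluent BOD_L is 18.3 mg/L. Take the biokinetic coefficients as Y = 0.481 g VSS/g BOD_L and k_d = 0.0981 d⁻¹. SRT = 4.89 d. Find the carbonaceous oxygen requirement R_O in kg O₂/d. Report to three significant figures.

Y_obs = Y / (1 + k_d θ_c) = 0.481 / (1 + 0.0981 × 4.89) = 0.481 / 1.480 = 0.3251.
Mass of BOD_L removed per day: Q(S₀ − S) = 1570 × 2272 g/m³ = 3567 kg/d.
Biomass synthesised: P_X = Y_obs × 3567 = 1159 kg VSS/d.
R_O = Q·(S₀ − S) − 1.42·P_X = 3567 − 1.42 × 1159 = 1920 kg O₂/d.

R_O ≈ 1920 kg O₂/d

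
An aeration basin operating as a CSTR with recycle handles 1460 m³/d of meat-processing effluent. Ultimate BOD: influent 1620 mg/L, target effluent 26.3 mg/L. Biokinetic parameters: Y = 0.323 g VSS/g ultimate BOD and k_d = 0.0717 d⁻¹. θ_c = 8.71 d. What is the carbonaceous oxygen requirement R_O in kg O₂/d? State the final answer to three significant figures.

Correct the yield for decay: Y_obs = Y/(1 + k_d θ_c) = 0.323 / (1 + 0.0717 × 8.71) = 0.323 / 1.625 = 0.1988.
ΔS = 1620 − 26.3 = 1594 mg/L, so the substrate removal rate is 1460 × 1594/1000 = 2327 kg ultimate BOD/d.
Net sludge production P_X = 0.1988 × 2327 = 462.6 kg VSS/d.
R_O = Q·(S₀ − S) − 1.42·P_X = 2327 − 1.42 × 462.6 = 1670 kg O₂/d.

R_O ≈ 1670 kg O₂/d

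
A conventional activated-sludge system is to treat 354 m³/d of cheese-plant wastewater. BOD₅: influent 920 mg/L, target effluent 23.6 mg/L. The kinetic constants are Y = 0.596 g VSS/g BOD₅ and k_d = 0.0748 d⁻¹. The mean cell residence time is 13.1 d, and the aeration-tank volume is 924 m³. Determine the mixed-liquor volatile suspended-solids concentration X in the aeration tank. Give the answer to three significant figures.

X = Y·Q·ΔS·θ_c / [V·(1 + k_d θ_c)] = 0.596 × 354 × (920 − 23.6) × 13.1 / [924 × (1 + 0.0748 × 13.1)] = 1354 mg/L.

X ≈ 1350 mg/L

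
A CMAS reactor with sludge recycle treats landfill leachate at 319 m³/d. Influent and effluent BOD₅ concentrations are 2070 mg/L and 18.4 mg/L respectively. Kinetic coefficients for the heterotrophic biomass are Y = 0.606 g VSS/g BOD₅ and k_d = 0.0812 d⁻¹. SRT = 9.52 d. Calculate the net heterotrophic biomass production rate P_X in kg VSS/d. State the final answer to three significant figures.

Correct the yield for decay: Y_obs = Y/(1 + k_d θ_c) = 0.606 / (1 + 0.0812 × 9.52) = 0.606 / 1.773 = 0.3418.
Mass of BOD₅ removed per day: Q(S₀ − S) = 319 × 2052 g/m³ = 654.5 kg/d.
P_X = Y_obs · Q(S₀ − S) = 0.3418 × 654.5 = 223.7 kg VSS/d.

P_X ≈ 224 kg VSS/d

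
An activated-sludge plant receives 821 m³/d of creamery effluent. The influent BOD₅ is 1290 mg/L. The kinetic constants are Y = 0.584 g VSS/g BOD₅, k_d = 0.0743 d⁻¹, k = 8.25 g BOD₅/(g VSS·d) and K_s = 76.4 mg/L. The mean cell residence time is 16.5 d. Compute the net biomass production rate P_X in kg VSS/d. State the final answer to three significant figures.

P_X ≈ 277 kg VSS/d

From the Monod/SRT balance for a CMAS, S = K_s·(1+k_d θ_c)/[θ_c·(Y k − k_d) − 1] = 76.4 × (1 + 0.0743 × 16.5) / [16.5 × (0.584 × 8.25 − 0.0743) − 1] = 170.1 / 77.27 = 2.201 mg/L.
Correct the yield for decay: Y_obs = Y/(1 + k_d θ_c) = 0.584 / (1 + 0.0743 × 16.5) = 0.584 / 2.226 = 0.2624.
Mass of BOD₅ removed per day: Q(S₀ − S) = 821 × 1288 g/m³ = 1057 kg/d.
Net biomass production P_X = Y_obs × Q·(S₀ − S) = 0.2624 × 1057 = 277.4 kg VSS/d.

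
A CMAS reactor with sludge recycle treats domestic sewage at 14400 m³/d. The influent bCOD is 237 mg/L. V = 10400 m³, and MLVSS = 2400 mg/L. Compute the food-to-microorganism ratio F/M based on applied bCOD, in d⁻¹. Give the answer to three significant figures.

F/M = Q·S₀ / (V·X) = 14400 × 237 / (10400 × 2400) = 0.1367 g bCOD·(g VSS·d)⁻¹.

F/M ≈ 0.137 d⁻¹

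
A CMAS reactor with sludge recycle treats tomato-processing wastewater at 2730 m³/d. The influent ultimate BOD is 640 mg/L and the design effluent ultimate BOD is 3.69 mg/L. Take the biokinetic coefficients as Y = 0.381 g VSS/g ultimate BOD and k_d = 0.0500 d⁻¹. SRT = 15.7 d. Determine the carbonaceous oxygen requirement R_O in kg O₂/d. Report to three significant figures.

R_O ≈ 1210 kg O₂/d

Observed yield with endogenous decay: Y_obs = Y / (1 + k_d·θ_c) = 0.381 / (1 + 0.0500 × 15.7) = 0.381 / 1.785 = 0.2134 g VSS/g ultimate BOD.
Q·(S₀ − S) = 2730 × (640 − 3.69) × 10⁻³ = 1737 kg/d removed.
Biomass synthesised: P_X = Y_obs × 1737 = 370.8 kg VSS/d.
R_O = Q·ΔS − 1.42 P_X = 1737 − 526.5 = 1211 kg O₂/d.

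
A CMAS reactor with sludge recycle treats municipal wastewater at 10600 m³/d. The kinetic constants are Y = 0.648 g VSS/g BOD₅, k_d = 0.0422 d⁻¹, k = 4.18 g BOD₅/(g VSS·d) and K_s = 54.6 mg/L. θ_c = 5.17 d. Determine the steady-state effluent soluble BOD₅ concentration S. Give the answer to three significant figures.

S ≈ 5.20 mg/L

For a completely mixed reactor with recycle the Lawrence–McCarty relation gives S = K_s·(1 + k_d·θ_c) / [θ_c·(Y·k − k_d) − 1] = 54.6 × (1 + 0.0422 × 5.17) / [5.17 × (0.648 × 4.18 − 0.0422) − 1] = 66.51 / 12.79 = 5.202 mg/L.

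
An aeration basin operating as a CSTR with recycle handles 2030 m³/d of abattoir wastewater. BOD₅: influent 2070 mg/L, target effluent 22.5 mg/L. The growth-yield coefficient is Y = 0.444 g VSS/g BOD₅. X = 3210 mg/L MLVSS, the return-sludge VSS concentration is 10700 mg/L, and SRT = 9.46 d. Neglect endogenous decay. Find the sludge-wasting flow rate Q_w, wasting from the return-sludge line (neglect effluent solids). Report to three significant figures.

Biomass mass balance (decay neglected): V·X = Y·Q·(S₀ − S)·θ_c, so V = 0.444 × 2030 × (2070 − 22.5) × 9.46 / 3210 = 5439 m³.
Q_w = (V·X)/(θ_c X_r) = 5439 × 3210 / (9.46 × 10700) = 172.5 m³/d.

Q_w ≈ 172 m³/d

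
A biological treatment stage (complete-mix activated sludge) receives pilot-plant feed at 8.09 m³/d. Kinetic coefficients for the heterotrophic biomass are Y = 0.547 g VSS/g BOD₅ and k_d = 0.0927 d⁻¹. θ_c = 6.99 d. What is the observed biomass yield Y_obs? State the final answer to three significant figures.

Y_obs ≈ 0.332 g VSS/g BOD₅

Observed yield with endogenous decay: Y_obs = Y / (1 + k_d·θ_c) = 0.547 / (1 + 0.0927 × 6.99) = 0.547 / 1.648 = 0.3319 g VSS/g BOD₅.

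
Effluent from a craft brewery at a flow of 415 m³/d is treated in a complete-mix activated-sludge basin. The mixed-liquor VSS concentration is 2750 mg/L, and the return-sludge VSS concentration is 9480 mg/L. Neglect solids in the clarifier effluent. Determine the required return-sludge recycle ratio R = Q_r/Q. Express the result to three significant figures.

R ≈ 0.409

Solids balance on the clarifier gives (1+R)X = R·X_r, so R = X/(X_r − X) = 2750 / (9480 − 2750) = 0.4086.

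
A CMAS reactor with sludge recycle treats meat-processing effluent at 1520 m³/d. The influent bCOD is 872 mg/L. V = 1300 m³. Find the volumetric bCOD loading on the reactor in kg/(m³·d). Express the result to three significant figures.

Volumetric loading L_v = Q·S₀ / V = 1520 × 872 g/m³ / 1300 m³ = 1020 g/(m³·d) = 1.020 kg bCOD/(m³·d).

L_v ≈ 1.02 kg bCOD/(m³·d)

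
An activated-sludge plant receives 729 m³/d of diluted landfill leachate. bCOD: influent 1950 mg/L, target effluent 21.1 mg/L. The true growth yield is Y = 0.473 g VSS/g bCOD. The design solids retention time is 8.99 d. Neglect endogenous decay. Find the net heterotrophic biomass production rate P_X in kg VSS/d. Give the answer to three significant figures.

No decay correction is needed, so Y_obs = Y = 0.473.
ΔS = 1950 − 21.1 = 1929 mg/L, so the substrate removal rate is 729 × 1929/1000 = 1406 kg bCOD/d.
Biomass produced: P_X = Y_obs·Q·ΔS = 0.4730 × 1406 ≈ 665.1 kg VSS/d.

P_X ≈ 665 kg VSS/d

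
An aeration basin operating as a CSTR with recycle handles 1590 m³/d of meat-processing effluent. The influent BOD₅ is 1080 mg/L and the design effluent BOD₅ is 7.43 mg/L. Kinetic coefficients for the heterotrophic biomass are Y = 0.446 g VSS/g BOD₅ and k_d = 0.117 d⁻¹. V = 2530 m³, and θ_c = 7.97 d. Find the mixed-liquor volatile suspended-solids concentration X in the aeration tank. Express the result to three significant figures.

X ≈ 1240 mg/L

X = Y·Q·ΔS·θ_c / [V·(1 + k_d θ_c)] = 0.446 × 1590 × (1080 − 7.43) × 7.97 / [2530 × (1 + 0.117 × 7.97)] = 1240 mg/L.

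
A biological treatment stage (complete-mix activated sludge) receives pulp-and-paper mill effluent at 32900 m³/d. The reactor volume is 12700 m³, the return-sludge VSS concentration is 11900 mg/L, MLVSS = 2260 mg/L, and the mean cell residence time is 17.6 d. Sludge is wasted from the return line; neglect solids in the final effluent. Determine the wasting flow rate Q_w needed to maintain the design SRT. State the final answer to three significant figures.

Q_w = (V·X)/(θ_c X_r) = 12700 × 2260 / (17.6 × 11900) = 137.0 m³/d.

Q_w ≈ 137 m³/d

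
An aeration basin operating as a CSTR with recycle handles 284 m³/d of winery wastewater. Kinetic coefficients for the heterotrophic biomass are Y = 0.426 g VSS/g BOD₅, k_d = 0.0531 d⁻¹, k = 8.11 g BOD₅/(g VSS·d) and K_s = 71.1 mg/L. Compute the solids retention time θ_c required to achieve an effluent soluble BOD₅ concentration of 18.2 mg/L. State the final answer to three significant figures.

At the target effluent, Y k S/(K_s+S) = 0.426×8.11×18.2/89.30 = 0.7041 d⁻¹.
θ_c = 1/(μ − k_d) = 1/(0.7041 − 0.0531) = 1/0.6510 = 1.536 d.

θ_c ≈ 1.54 d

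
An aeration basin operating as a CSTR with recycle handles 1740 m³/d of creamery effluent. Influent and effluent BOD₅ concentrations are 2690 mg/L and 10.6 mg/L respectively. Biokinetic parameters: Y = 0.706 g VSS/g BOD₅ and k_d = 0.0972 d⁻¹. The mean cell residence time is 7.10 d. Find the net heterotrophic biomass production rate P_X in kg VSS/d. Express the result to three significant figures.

The observed yield is Y_obs = Y/(1 + k_d·θ_c) = 0.706 / (1 + 0.0972 × 7.10) = 0.706 / 1.690 = 0.4177 g VSS per g BOD₅ removed.
ΔS = 2690 − 10.6 = 2679 mg/L, so the substrate removal rate is 1740 × 2679/1000 = 4662 kg BOD₅/d.
P_X = Y_obs · Q(S₀ − S) = 0.4177 × 4662 = 1947 kg VSS/d.

P_X ≈ 1950 kg VSS/d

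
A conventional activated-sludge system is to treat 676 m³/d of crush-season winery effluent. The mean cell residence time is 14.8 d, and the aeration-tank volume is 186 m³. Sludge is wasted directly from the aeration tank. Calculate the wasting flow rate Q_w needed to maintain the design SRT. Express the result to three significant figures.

Q_w ≈ 12.6 m³/d

With mixed-liquor wasting, θ_c = V/Q_w, so Q_w = V/θ_c = 186.0/14.8 = 12.57 m³/d.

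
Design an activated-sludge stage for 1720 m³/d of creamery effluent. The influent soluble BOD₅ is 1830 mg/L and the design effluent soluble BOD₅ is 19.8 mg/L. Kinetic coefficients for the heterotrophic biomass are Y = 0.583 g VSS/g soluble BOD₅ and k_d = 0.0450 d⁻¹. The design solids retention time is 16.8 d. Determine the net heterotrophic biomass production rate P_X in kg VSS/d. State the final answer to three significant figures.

P_X ≈ 1030 kg VSS/d

Observed yield with endogenous decay: Y_obs = Y / (1 + k_d·θ_c) = 0.583 / (1 + 0.0450 × 16.8) = 0.583 / 1.756 = 0.3320 g VSS/g soluble BOD₅.
Q·(S₀ − S) = 1720 × (1830 − 19.8) × 10⁻³ = 3114 kg/d removed.
So the net sludge growth is P_X = 0.3320 × 3114 = 1034 kg VSS/d.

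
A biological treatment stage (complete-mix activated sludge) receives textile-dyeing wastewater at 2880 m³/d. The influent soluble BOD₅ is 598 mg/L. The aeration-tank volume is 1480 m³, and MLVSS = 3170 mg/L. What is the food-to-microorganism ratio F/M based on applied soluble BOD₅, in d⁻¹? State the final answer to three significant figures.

F/M = Q·S₀ / (V·X) = 2880 × 598 / (1480 × 3170) = 0.3671 g soluble BOD₅·(g VSS·d)⁻¹.

F/M ≈ 0.367 d⁻¹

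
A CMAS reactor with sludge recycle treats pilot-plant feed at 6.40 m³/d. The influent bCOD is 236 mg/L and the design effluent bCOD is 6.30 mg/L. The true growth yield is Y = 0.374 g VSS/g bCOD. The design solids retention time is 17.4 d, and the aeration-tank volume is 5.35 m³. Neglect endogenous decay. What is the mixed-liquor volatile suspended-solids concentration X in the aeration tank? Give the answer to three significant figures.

X ≈ 1790 mg/L

Without decay, X = Y Q (S₀−S) θ_c / V = 0.374 × 6.40 × (236 − 6.30) × 17.4 / 5.35 = 1788 mg/L.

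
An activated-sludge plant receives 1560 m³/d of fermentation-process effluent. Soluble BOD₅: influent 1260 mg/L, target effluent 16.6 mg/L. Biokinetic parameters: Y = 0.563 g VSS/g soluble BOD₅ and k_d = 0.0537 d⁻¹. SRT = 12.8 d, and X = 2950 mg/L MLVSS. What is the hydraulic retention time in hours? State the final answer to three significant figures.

Rearranging the biomass balance for a CMAS with decay, V = Y·Q·ΔS·θ_c / [X·(1+k_d θ_c)] = 0.563 × 1560 × (1260 − 16.6) × 12.8 / [2950 × (1 + 0.0537 × 12.8)] = 1.4×10^7 / 4978 = 2808 m³.
Hydraulic retention time τ = V/Q = 2808 / 1560 = 1.800 d = 43.20 h.

τ ≈ 43.2 h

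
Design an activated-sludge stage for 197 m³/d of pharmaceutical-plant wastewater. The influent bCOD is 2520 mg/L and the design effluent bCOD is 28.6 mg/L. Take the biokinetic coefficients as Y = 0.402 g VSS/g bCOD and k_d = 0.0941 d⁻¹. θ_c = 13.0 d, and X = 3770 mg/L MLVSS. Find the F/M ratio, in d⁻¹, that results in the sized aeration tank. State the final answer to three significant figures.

Rearranging the biomass balance for a CMAS with decay, V = Y·Q·ΔS·θ_c / [X·(1+k_d θ_c)] = 0.402 × 197 × (2520 − 28.6) × 13.0 / [3770 × (1 + 0.0941 × 13.0)] = 2.56×10^6 / 8382 = 306.0 m³.
F/M = Q·S₀ / (V·X) = 197 × 2520 / (306.0 × 3770) = 0.4303 g bCOD·(g VSS·d)⁻¹.

F/M ≈ 0.430 d⁻¹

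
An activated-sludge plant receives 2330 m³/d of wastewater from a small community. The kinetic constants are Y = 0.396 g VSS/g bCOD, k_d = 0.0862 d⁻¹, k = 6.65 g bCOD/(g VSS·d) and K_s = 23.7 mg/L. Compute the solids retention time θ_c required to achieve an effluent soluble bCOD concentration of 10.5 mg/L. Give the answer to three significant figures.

θ_c ≈ 1.38 d

From 1/θ_c = Y·k·S/(K_s + S) − k_d: Y·k·S/(K_s+S) = 0.396 × 6.65 × 10.5 / (23.7 + 10.5) = 0.8085 d⁻¹.
Then 1/θ_c = μ − k_d = 0.8085 − 0.0862 = 0.7223 d⁻¹, giving θ_c = 1.384 d.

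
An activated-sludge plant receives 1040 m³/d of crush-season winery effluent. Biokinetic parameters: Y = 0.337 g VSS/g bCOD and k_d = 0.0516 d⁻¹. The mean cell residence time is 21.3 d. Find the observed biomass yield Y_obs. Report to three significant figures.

Observed yield with endogenous decay: Y_obs = Y / (1 + k_d·θ_c) = 0.337 / (1 + 0.0516 × 21.3) = 0.337 / 2.099 = 0.1605 g VSS/g bCOD.

Y_obs ≈ 0.161 g VSS/g bCOD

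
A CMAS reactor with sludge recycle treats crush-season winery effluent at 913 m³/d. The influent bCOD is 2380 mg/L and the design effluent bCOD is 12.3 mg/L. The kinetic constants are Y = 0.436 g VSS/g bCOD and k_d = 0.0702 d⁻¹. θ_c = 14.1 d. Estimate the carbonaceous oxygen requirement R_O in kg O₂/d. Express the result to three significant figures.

Correct the yield for decay: Y_obs = Y/(1 + k_d θ_c) = 0.436 / (1 + 0.0702 × 14.1) = 0.436 / 1.990 = 0.2191.
Mass of bCOD removed per day: Q(S₀ − S) = 913 × 2368 g/m³ = 2162 kg/d.
Biomass synthesised: P_X = Y_obs × 2162 = 473.7 kg VSS/d.
Carbonaceous O₂ demand = substrate oxidised − cell-mass equivalent = 2162 − 1.42 × 473.7 = 1489 kg O₂/d.

R_O ≈ 1490 kg O₂/d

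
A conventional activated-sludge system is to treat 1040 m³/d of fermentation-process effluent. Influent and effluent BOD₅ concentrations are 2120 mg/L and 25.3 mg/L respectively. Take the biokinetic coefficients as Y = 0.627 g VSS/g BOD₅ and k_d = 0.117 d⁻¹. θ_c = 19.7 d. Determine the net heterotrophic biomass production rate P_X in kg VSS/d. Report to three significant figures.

Correct the yield for decay: Y_obs = Y/(1 + k_d θ_c) = 0.627 / (1 + 0.117 × 19.7) = 0.627 / 3.305 = 0.1897.
Mass of BOD₅ removed per day: Q(S₀ − S) = 1040 × 2095 g/m³ = 2178 kg/d.
Biomass produced: P_X = Y_obs·Q·ΔS = 0.1897 × 2178 ≈ 413.3 kg VSS/d.

P_X ≈ 413 kg VSS/d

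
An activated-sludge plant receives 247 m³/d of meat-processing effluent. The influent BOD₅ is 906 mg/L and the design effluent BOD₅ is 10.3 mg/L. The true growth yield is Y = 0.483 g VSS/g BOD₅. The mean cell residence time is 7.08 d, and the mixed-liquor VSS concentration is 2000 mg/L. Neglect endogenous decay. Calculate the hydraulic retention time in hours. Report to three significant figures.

τ ≈ 36.8 h

Biomass mass balance (decay neglected): V·X = Y·Q·(S₀ − S)·θ_c, so V = 0.483 × 247 × (906 − 10.3) × 7.08 / 2000 = 378.3 m³.
Hydraulic retention time τ = V/Q = 378.3 / 247 = 1.531 d = 36.76 h.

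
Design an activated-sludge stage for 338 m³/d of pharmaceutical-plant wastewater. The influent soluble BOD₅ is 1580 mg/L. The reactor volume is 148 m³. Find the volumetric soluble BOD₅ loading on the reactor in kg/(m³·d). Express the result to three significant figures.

Applied soluble BOD₅ load per unit volume = Q·S₀/V = (338 × 1580/1000)/148.0 = 3.608 kg soluble BOD₅·m⁻³·d⁻¹.

L_v ≈ 3.61 kg soluble BOD₅/(m³·d)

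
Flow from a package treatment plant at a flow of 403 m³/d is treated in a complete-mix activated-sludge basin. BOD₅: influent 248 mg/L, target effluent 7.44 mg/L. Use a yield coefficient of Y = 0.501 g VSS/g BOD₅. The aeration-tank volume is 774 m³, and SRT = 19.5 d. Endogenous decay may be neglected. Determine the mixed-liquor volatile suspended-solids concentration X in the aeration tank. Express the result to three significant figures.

X ≈ 1220 mg/L

Without decay, X = Y Q (S₀−S) θ_c / V = 0.501 × 403 × (248 − 7.44) × 19.5 / 774 = 1224 mg/L.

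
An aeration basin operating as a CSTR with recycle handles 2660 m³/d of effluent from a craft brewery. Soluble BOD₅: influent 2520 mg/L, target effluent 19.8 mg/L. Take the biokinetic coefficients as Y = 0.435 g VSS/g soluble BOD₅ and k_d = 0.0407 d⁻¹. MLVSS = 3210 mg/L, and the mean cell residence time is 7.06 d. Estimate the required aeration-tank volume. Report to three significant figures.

V ≈ 4940 m³

From the SRT design equation V = Y Q (S₀−S) θ_c / [X (1 + k_d θ_c)] = 0.435 × 2660 × (2520 − 19.8) × 7.06 / [3210 × (1 + 0.0407 × 7.06)] = 2.04×10^7 / 4132 = 4943 m³.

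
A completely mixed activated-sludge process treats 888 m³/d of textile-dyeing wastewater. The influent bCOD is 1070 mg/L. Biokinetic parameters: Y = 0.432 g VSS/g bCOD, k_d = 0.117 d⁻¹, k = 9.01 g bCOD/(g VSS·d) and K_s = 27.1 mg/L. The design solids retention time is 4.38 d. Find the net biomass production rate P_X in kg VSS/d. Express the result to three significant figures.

From the Monod/SRT balance for a CMAS, S = K_s·(1+k_d θ_c)/[θ_c·(Y k − k_d) − 1] = 27.1 × (1 + 0.117 × 4.38) / [4.38 × (0.432 × 9.01 − 0.117) − 1] = 40.99 / 15.54 = 2.638 mg/L.
Correct the yield for decay: Y_obs = Y/(1 + k_d θ_c) = 0.432 / (1 + 0.117 × 4.38) = 0.432 / 1.512 = 0.2856.
Substrate removed = Q·(S₀ − S) = 888 m³/d × (1070 − 2.64) g/m³ = 9.48×10^5 g/d = 947.8 kg/d.
Net biomass production P_X = Y_obs × Q·(S₀ − S) = 0.2856 × 947.8 = 270.7 kg VSS/d.

P_X ≈ 271 kg VSS/d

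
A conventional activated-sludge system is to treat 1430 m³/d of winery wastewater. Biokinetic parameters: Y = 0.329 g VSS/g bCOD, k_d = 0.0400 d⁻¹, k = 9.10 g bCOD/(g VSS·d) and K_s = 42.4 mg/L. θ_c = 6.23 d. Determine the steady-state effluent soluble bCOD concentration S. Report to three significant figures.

For a completely mixed reactor with recycle the Lawrence–McCarty relation gives S = K_s·(1 + k_d·θ_c) / [θ_c·(Y·k − k_d) − 1] = 42.4 × (1 + 0.0400 × 6.23) / [6.23 × (0.329 × 9.10 − 0.0400) − 1] = 52.97 / 17.40 = 3.044 mg/L.

S ≈ 3.04 mg/L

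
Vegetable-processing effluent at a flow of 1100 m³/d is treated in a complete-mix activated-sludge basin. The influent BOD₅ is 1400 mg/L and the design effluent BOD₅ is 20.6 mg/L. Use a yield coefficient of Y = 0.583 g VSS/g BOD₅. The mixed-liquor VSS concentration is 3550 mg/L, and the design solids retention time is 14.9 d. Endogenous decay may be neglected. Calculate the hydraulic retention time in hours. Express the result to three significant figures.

Biomass mass balance (decay neglected): V·X = Y·Q·(S₀ − S)·θ_c, so V = 0.583 × 1100 × (1400 − 20.6) × 14.9 / 3550 = 3713 m³.
τ = V/Q = 3713/1100 = 3.375 d, or 81.01 h.

τ ≈ 81.0 h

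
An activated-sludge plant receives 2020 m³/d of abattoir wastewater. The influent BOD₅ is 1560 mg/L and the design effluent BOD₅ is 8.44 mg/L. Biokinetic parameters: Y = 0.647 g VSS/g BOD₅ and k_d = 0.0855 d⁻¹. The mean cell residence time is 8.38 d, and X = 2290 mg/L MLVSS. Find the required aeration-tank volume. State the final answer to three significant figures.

V ≈ 4320 m³

Rearranging the biomass balance for a CMAS with decay, V = Y·Q·ΔS·θ_c / [X·(1+k_d θ_c)] = 0.647 × 2020 × (1560 − 8.44) × 8.38 / [2290 × (1 + 0.0855 × 8.38)] = 1.7×10^7 / 3931 = 4323 m³.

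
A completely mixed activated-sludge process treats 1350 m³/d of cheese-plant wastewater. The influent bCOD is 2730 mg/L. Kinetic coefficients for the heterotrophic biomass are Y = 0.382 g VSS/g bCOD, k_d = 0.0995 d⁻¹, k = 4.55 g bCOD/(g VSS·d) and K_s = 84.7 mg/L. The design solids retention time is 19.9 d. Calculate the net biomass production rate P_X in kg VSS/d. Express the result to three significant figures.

P_X ≈ 471 kg VSS/d

From the Monod/SRT balance for a CMAS, S = K_s·(1+k_d θ_c)/[θ_c·(Y k − k_d) − 1] = 84.7 × (1 + 0.0995 × 19.9) / [19.9 × (0.382 × 4.55 − 0.0995) − 1] = 252.4 / 31.61 = 7.986 mg/L.
Observed yield with endogenous decay: Y_obs = Y / (1 + k_d·θ_c) = 0.382 / (1 + 0.0995 × 19.9) = 0.382 / 2.980 = 0.1282 g VSS/g bCOD.
Substrate removed = Q·(S₀ − S) = 1350 m³/d × (2730 − 7.99) g/m³ = 3.67×10^6 g/d = 3675 kg/d.
P_X = Y_obs · Q(S₀ − S) = 0.1282 × 3675 = 471.0 kg VSS/d.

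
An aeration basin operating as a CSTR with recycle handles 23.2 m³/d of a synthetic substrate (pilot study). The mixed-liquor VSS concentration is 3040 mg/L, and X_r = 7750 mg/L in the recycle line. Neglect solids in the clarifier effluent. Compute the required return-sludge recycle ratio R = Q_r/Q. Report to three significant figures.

R ≈ 0.645

Mass balance around the secondary clarifier (neglecting effluent solids): R = X / (X_r − X) = 3040 / (7750 − 3040) = 0.6454.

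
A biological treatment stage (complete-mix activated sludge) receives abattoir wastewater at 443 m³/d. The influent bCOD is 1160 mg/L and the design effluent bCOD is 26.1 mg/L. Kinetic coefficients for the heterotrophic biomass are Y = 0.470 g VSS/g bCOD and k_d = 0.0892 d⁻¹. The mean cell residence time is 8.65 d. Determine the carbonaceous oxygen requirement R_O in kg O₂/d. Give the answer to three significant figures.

R_O ≈ 313 kg O₂/d

Observed yield with endogenous decay: Y_obs = Y / (1 + k_d·θ_c) = 0.470 / (1 + 0.0892 × 8.65) = 0.470 / 1.772 = 0.2653 g VSS/g bCOD.
ΔS = 1160 − 26.1 = 1134 mg/L, so the substrate removal rate is 443 × 1134/1000 = 502.3 kg bCOD/d.
Net sludge production P_X = 0.2653 × 502.3 = 133.3 kg VSS/d.
R_O = Q·(S₀ − S) − 1.42·P_X = 502.3 − 1.42 × 133.3 = 313.1 kg O₂/d.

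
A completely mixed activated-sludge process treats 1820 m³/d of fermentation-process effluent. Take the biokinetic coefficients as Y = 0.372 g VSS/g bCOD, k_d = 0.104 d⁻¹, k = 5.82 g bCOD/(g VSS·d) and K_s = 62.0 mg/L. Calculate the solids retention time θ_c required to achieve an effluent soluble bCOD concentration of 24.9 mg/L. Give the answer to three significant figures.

Specific growth rate at S = 24.9 mg/L: μ = YkS/(K_s+S) = 0.372·5.82·24.9/(62.0+24.9) = 0.6204 d⁻¹.
Then 1/θ_c = μ − k_d = 0.6204 − 0.104 = 0.5164 d⁻¹, giving θ_c = 1.937 d.

θ_c ≈ 1.94 d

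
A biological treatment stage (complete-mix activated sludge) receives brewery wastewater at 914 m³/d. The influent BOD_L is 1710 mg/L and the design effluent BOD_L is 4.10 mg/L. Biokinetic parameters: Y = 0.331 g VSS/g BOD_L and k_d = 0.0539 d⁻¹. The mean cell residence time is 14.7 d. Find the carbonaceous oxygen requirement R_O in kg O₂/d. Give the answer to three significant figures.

R_O ≈ 1150 kg O₂/d

Observed yield with endogenous decay: Y_obs = Y / (1 + k_d·θ_c) = 0.331 / (1 + 0.0539 × 14.7) = 0.331 / 1.792 = 0.1847 g VSS/g BOD_L.
Q·(S₀ − S) = 914 × (1710 − 4.10) × 10⁻³ = 1559 kg/d removed.
Biomass synthesised: P_X = Y_obs × 1559 = 287.9 kg VSS/d.
R_O = Q·ΔS − 1.42 P_X = 1559 − 408.9 = 1150 kg O₂/d.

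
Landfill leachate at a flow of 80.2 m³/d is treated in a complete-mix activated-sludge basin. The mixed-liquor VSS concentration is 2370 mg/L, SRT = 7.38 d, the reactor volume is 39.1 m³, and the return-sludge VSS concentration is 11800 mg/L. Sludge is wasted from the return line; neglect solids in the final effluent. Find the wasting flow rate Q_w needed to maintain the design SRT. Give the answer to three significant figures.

Q_w ≈ 1.06 m³/d

θ_c = V·X/(Q_w·X_r) when wasting from the recycle, so Q_w = V·X/(θ_c·X_r) = 39.10 × 2370 / (7.38 × 11800) = 1.064 m³/d.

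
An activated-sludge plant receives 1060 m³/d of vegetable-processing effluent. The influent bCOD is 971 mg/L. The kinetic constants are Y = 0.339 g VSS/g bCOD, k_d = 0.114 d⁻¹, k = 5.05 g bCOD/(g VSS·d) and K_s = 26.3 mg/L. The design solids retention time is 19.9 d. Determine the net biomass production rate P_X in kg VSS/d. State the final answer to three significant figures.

From the Monod/SRT balance for a CMAS, S = K_s·(1+k_d θ_c)/[θ_c·(Y k − k_d) − 1] = 26.3 × (1 + 0.114 × 19.9) / [19.9 × (0.339 × 5.05 − 0.114) − 1] = 85.96 / 30.80 = 2.791 mg/L.
Correct the yield for decay: Y_obs = Y/(1 + k_d θ_c) = 0.339 / (1 + 0.114 × 19.9) = 0.339 / 3.269 = 0.1037.
Mass of bCOD removed per day: Q(S₀ − S) = 1060 × 968.2 g/m³ = 1026 kg/d.
Biomass produced: P_X = Y_obs·Q·ΔS = 0.1037 × 1026 ≈ 106.4 kg VSS/d.

P_X ≈ 106 kg VSS/d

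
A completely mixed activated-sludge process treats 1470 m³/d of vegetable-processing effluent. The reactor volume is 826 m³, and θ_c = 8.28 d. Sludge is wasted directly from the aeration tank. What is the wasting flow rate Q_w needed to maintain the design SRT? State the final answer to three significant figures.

Q_w ≈ 99.8 m³/d

Wasting from the aeration tank: Q_w = V / θ_c = 826.0 / 8.28 = 99.76 m³/d.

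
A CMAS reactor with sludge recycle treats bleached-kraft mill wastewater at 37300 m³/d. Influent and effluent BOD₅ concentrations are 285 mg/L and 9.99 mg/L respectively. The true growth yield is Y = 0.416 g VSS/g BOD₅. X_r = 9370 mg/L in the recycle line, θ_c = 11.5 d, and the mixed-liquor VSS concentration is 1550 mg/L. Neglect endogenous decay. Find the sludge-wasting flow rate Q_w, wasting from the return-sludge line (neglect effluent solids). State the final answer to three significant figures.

Q_w ≈ 455 m³/d

With k_d = 0 the design equation reduces to V = Y Q (S₀−S) θ_c / X = 0.416 × 37300 × (285 − 9.99) × 11.5 / 1550 = 31660 m³.
θ_c = V·X/(Q_w·X_r) when wasting from the recycle, so Q_w = V·X/(θ_c·X_r) = 31660 × 1550 / (11.5 × 9370) = 455.4 m³/d.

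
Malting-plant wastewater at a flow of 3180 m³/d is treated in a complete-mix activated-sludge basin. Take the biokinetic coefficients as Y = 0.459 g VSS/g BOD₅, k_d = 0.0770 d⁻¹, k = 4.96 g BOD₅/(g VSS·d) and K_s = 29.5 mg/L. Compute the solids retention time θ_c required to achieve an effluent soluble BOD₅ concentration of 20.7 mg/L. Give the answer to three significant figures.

From 1/θ_c = Y·k·S/(K_s + S) − k_d: Y·k·S/(K_s+S) = 0.459 × 4.96 × 20.7 / (29.5 + 20.7) = 0.9388 d⁻¹.
Then 1/θ_c = μ − k_d = 0.9388 − 0.0770 = 0.8618 d⁻¹, giving θ_c = 1.160 d.

θ_c ≈ 1.16 d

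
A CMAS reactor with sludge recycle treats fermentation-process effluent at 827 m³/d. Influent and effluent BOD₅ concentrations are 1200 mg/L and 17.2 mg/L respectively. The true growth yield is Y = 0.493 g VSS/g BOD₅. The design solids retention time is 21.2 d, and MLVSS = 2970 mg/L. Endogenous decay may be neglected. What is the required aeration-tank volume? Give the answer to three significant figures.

V ≈ 3440 m³

With k_d = 0 the design equation reduces to V = Y Q (S₀−S) θ_c / X = 0.493 × 827 × (1200 − 17.2) × 21.2 / 2970 = 3442 m³.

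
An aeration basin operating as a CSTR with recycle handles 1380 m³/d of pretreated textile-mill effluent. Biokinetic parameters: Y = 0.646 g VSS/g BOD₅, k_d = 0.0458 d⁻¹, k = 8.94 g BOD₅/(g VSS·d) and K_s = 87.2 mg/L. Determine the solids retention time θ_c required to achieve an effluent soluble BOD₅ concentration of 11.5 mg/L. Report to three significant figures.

θ_c ≈ 1.59 d

From 1/θ_c = Y·k·S/(K_s + S) − k_d: Y·k·S/(K_s+S) = 0.646 × 8.94 × 11.5 / (87.2 + 11.5) = 0.6729 d⁻¹.
Then 1/θ_c = μ − k_d = 0.6729 − 0.0458 = 0.6271 d⁻¹, giving θ_c = 1.595 d.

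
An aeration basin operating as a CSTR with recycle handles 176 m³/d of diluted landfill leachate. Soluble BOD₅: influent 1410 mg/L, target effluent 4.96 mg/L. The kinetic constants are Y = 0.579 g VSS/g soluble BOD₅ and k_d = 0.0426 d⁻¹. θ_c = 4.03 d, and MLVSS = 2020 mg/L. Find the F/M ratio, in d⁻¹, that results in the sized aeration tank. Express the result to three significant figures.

Rearranging the biomass balance for a CMAS with decay, V = Y·Q·ΔS·θ_c / [X·(1+k_d θ_c)] = 0.579 × 176 × (1410 − 4.96) × 4.03 / [2020 × (1 + 0.0426 × 4.03)] = 5.77×10^5 / 2367 = 243.8 m³.
F/M = Q·S₀ / (V·X) = 176 × 1410 / (243.8 × 2020) = 0.5039 g soluble BOD₅·(g VSS·d)⁻¹.

F/M ≈ 0.504 d⁻¹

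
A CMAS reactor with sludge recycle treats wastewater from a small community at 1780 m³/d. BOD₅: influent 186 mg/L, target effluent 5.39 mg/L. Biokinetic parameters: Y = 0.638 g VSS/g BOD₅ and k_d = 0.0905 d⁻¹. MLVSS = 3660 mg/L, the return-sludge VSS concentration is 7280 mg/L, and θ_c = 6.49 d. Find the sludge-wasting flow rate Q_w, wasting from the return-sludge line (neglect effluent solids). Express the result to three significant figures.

Q_w ≈ 17.7 m³/d

Rearranging the biomass balance for a CMAS with decay, V = Y·Q·ΔS·θ_c / [X·(1+k_d θ_c)] = 0.638 × 1780 × (186 − 5.39) × 6.49 / [3660 × (1 + 0.0905 × 6.49)] = 1.33×10^6 / 5810 = 229.1 m³.
θ_c = V·X/(Q_w·X_r) when wasting from the recycle, so Q_w = V·X/(θ_c·X_r) = 229.1 × 3660 / (6.49 × 7280) = 17.75 m³/d.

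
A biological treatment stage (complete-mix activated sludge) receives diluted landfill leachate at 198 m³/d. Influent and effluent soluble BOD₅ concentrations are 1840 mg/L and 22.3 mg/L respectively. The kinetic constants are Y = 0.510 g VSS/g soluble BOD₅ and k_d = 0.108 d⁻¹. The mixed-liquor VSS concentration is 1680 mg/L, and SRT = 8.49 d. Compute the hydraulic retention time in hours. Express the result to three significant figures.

From the SRT design equation V = Y Q (S₀−S) θ_c / [X (1 + k_d θ_c)] = 0.510 × 198 × (1840 − 22.3) × 8.49 / [1680 × (1 + 0.108 × 8.49)] = 1.56×10^6 / 3220 = 483.9 m³.
τ = V/Q = 483.9/198 = 2.444 d, or 58.65 h.

τ ≈ 58.7 h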